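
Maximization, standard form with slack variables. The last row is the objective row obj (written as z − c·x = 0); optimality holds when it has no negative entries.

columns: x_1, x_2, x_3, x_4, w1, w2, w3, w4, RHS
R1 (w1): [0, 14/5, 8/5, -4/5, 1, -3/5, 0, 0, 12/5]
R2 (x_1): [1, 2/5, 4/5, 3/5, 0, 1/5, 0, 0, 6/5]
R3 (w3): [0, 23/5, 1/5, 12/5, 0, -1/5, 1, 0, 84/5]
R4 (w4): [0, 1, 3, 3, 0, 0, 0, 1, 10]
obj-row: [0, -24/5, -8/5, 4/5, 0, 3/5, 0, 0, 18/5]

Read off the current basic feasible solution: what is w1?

12/5

w1 is basic (row 1); its value is the RHS of that row, 12/5.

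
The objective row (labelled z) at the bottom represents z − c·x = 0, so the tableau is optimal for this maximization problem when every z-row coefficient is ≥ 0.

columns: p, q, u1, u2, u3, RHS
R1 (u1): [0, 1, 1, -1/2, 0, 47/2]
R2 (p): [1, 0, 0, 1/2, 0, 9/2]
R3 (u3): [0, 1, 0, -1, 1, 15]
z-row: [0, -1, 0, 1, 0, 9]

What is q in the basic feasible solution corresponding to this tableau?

0

q is not in the basis, so in the current basic feasible solution q = 0.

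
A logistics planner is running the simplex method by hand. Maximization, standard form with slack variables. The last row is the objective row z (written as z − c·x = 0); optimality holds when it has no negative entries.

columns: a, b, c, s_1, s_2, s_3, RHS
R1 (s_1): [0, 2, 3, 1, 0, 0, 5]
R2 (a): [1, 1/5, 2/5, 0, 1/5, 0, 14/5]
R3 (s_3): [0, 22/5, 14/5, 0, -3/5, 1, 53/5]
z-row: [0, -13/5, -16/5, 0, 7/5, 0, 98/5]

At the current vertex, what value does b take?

b is not in the basis, so in the current basic feasible solution b = 0.

0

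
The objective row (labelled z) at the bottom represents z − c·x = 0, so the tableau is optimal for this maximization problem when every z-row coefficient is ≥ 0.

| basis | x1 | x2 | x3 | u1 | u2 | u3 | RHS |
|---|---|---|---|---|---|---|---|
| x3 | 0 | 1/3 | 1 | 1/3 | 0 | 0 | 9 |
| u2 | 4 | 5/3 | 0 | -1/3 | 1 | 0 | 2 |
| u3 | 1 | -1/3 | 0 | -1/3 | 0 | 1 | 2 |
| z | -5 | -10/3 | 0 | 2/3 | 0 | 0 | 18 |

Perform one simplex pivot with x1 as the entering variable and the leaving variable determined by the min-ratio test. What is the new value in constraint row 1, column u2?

0

Ratio test on column x1 — row 1: entry 0 ≤ 0; row 2: 2/4 = 1/2; row 3: 2/1 = 2. Minimum is 1/2 at row 2 (u2 leaves); pivot element 4.
Divide row 2 by 4; eliminate column x1 from the other rows.
Row 1 update in column u2: 0 − 0·(1/4) = 0.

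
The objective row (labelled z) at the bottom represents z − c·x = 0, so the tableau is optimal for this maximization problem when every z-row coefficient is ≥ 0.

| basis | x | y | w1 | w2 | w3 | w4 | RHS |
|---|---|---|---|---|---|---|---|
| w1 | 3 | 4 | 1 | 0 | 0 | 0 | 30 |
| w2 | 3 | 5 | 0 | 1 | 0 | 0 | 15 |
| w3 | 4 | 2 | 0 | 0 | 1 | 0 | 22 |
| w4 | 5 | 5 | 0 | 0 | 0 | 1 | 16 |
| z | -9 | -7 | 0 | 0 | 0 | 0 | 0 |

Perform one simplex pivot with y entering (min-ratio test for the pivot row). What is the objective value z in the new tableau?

21

Ratio test on column y — row 1: 30/4 = 15/2; row 2: 15/5 = 3; row 3: 22/2 = 11; row 4: 16/5 = 16/5. Minimum is 3 at row 2 (w2 leaves); pivot element 5.
Pivot on row 2; the z-row RHS becomes 0 − (-7)·3 = 21.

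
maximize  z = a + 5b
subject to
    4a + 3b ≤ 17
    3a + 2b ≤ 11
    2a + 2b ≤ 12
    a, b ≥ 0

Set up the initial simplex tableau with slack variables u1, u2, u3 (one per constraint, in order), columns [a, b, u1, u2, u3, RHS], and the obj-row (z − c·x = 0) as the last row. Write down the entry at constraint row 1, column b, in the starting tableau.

Constraint 1 has coefficient 3 on b.

3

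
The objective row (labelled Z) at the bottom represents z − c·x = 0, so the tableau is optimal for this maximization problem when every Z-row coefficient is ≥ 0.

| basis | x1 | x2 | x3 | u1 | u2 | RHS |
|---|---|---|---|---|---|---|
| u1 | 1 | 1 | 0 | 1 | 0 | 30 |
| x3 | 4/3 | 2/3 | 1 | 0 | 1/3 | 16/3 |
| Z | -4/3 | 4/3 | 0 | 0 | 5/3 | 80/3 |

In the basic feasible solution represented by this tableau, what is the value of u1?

u1 is basic (row 1); its value is the RHS of that row, 30.

30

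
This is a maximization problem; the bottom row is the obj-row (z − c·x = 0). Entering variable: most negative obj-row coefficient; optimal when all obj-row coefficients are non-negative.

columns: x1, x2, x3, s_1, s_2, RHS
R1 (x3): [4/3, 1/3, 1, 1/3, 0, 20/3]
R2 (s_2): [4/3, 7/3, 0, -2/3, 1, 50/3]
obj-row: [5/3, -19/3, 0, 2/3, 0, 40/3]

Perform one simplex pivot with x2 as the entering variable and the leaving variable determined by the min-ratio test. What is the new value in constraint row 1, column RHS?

Ratio test on column x2 — row 1: (20/3)/(1/3) = 20; row 2: (50/3)/(7/3) = 50/7. Minimum is 50/7 at row 2 (s_2 leaves); pivot element 7/3.
Divide row 2 by 7/3; eliminate column x2 from the other rows.
Row 1 update in column RHS: 20/3 − (1/3)·(50/7) = 30/7.

30/7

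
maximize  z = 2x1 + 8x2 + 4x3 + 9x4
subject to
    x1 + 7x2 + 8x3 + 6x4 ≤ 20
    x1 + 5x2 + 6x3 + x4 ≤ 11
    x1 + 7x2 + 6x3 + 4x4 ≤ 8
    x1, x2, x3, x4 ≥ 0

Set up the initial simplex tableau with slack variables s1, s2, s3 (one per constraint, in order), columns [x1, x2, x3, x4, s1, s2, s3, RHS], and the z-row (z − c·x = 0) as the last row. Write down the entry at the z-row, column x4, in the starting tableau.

The z-row carries the negated objective coefficients: the x4 entry is -9.

-9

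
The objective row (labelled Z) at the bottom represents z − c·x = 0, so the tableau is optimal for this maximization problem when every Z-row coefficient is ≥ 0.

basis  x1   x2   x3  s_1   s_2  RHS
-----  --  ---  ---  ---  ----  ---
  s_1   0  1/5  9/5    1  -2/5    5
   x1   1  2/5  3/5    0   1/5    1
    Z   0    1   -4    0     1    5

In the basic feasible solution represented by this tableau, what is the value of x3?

0

x3 is not in the basis, so in the current basic feasible solution x3 = 0.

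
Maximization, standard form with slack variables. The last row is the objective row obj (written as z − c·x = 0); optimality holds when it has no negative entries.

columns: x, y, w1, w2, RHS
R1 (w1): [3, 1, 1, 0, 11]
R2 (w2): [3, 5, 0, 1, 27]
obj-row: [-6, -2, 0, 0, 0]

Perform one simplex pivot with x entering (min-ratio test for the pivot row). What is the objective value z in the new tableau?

Ratio test on column x — row 1: 11/3 = 11/3; row 2: 27/3 = 9. Minimum is 11/3 at row 1 (w1 leaves); pivot element 3.
Pivot on row 1; the obj-row RHS becomes 0 − (-6)·(11/3) = 22.

22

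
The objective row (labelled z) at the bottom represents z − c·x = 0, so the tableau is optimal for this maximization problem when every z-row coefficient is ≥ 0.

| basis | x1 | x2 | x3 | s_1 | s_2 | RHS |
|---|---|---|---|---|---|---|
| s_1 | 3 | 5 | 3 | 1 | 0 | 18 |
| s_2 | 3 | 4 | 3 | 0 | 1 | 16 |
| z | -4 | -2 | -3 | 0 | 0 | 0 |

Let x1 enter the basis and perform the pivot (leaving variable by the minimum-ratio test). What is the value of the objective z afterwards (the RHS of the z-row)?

64/3

Ratio test on column x1 — row 1: 18/3 = 6; row 2: 16/3 = 16/3. Minimum is 16/3 at row 2 (s_2 leaves); pivot element 3.
Pivot on row 2; the z-row RHS becomes 0 − (-4)·(16/3) = 64/3.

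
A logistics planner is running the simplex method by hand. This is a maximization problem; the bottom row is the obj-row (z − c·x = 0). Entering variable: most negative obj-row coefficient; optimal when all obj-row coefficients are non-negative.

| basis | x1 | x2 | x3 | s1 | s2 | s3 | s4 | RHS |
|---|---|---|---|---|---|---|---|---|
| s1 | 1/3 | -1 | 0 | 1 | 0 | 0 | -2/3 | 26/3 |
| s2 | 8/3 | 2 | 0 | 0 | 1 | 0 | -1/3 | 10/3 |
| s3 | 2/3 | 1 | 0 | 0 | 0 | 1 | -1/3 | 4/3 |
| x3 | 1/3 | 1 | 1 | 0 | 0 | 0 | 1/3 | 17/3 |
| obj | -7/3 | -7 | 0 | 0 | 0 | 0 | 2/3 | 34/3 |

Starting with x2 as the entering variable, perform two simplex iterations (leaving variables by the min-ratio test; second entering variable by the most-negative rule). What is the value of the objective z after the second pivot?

Ratio test on column x2 — row 1: entry -1 ≤ 0; row 2: (10/3)/2 = 5/3; row 3: (4/3)/1 = 4/3; row 4: (17/3)/1 = 17/3. Minimum is 4/3 at row 3 (s3 leaves); pivot element 1.
Pivot on row 3; the obj-row RHS becomes 34/3 − (-7)·(4/3) = 62/3.
Next entering variable (most negative obj-row entry -5/3): s4.
Ratio test on column s4 — row 1: entry -1 ≤ 0; row 2: (2/3)/(1/3) = 2; row 3: entry -1/3 ≤ 0; row 4: (13/3)/(2/3) = 13/2. Minimum is 2 at row 2 (s2 leaves); pivot element 1/3.
After the second pivot the obj-row RHS is 62/3 − (-5/3)·2 = 24.

24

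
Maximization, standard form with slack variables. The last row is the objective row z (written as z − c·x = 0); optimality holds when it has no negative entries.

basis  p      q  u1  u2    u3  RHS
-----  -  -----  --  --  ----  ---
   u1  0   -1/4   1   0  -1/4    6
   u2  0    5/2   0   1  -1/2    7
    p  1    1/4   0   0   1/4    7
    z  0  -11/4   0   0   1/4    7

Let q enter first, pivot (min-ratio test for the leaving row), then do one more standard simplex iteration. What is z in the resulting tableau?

Ratio test on column q — row 1: entry -1/4 ≤ 0; row 2: 7/(5/2) = 14/5; row 3: 7/(1/4) = 28. Minimum is 14/5 at row 2 (u2 leaves); pivot element 5/2.
Pivot on row 2; the z-row RHS becomes 7 − (-11/4)·(14/5) = 147/10.
Next entering variable (most negative z-row entry -3/10): u3.
Ratio test on column u3 — row 1: entry -3/10 ≤ 0; row 2: entry -1/5 ≤ 0; row 3: (63/10)/(3/10) = 21. Minimum is 21 at row 3 (p leaves); pivot element 3/10.
After the second pivot the z-row RHS is 147/10 − (-3/10)·21 = 21.

21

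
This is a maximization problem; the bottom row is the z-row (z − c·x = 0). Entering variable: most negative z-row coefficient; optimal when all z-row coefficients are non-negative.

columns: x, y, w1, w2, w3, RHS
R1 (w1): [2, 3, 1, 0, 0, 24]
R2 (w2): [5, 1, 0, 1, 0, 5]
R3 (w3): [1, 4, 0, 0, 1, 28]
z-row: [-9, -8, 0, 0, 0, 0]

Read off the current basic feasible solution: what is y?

y is not in the basis, so in the current basic feasible solution y = 0.

0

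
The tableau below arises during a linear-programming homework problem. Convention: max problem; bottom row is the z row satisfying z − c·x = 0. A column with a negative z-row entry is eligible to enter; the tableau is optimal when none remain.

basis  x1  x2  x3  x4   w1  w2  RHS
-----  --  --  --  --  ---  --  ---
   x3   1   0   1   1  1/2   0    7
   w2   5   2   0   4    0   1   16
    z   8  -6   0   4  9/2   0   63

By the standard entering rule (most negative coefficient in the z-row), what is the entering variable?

x2

Negative z-row entries: x2: -6.
The most negative is -6 in column x2, so x2 enters.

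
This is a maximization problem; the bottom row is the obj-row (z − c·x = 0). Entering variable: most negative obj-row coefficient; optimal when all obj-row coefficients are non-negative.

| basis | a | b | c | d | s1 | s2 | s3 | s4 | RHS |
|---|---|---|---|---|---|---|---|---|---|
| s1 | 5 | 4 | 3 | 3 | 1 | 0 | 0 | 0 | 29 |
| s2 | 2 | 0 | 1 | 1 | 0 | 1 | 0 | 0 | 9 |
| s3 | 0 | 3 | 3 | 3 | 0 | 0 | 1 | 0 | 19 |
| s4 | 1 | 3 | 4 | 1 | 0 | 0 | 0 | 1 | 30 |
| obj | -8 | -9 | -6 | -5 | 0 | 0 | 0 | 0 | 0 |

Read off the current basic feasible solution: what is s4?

30

s4 is basic (row 4); its value is the RHS of that row, 30.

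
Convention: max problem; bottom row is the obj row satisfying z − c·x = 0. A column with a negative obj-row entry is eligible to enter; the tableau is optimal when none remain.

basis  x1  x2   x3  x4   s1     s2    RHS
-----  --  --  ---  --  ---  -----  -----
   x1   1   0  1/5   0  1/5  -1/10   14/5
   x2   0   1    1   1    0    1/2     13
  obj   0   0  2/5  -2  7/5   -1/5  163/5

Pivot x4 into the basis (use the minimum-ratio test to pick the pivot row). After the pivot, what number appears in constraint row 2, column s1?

0

Ratio test on column x4 — row 1: entry 0 ≤ 0; row 2: 13/1 = 13. Minimum is 13 at row 2 (x2 leaves); pivot element 1.
Divide row 2 by 1; eliminate column x4 from the other rows.
In the new row 2, the s1 entry is the old entry divided by the pivot: 0/1 = 0.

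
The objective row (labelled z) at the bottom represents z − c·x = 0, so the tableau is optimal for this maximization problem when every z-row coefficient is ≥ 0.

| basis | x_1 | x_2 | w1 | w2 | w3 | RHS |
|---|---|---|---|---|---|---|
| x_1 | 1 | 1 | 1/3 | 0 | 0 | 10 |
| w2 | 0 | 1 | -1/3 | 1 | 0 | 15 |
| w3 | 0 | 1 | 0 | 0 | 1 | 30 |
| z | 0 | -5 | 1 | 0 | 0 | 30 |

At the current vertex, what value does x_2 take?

0

x_2 is not in the basis, so in the current basic feasible solution x_2 = 0.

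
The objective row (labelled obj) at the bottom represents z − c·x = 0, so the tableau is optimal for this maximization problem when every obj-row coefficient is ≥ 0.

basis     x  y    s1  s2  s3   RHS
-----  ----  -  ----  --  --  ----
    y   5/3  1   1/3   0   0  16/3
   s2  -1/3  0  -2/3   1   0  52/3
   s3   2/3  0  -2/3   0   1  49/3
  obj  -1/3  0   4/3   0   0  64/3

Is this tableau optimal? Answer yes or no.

The obj-row has a negative entry -1/3 in column x, so it is not optimal.

no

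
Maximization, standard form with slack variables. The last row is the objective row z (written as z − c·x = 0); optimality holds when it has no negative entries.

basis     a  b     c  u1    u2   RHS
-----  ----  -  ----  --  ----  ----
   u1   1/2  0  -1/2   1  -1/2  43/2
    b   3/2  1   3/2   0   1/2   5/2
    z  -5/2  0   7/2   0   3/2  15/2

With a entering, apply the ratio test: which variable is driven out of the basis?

Column a entries and ratios — u1: (43/2)/(1/2) = 43; b: (5/2)/(3/2) = 5/3.
Smallest ratio is 5/3 in the row of b, so b leaves.

b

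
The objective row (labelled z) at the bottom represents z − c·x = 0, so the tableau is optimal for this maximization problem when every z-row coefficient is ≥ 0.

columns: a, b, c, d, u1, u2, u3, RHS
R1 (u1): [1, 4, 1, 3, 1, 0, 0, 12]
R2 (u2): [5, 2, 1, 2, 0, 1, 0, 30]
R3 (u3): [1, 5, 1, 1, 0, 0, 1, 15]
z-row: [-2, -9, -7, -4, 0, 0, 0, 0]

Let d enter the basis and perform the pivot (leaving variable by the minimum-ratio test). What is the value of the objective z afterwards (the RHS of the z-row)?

16

Ratio test on column d — row 1: 12/3 = 4; row 2: 30/2 = 15; row 3: 15/1 = 15. Minimum is 4 at row 1 (u1 leaves); pivot element 3.
Pivot on row 1; the z-row RHS becomes 0 − (-4)·4 = 16.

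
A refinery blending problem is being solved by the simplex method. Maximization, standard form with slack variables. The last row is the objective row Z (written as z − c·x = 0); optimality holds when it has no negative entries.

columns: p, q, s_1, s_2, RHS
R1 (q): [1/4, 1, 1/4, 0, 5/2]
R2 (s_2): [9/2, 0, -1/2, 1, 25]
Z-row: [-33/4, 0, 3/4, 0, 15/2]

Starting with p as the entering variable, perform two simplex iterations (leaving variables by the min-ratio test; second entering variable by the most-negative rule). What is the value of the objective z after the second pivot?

Ratio test on column p — row 1: (5/2)/(1/4) = 10; row 2: 25/(9/2) = 50/9. Minimum is 50/9 at row 2 (s_2 leaves); pivot element 9/2.
Pivot on row 2; the Z-row RHS becomes 15/2 − (-33/4)·(50/9) = 160/3.
Next entering variable (most negative Z-row entry -1/6): s_1.
Ratio test on column s_1 — row 1: (10/9)/(5/18) = 4; row 2: entry -1/9 ≤ 0. Minimum is 4 at row 1 (q leaves); pivot element 5/18.
After the second pivot the Z-row RHS is 160/3 − (-1/6)·4 = 54.

54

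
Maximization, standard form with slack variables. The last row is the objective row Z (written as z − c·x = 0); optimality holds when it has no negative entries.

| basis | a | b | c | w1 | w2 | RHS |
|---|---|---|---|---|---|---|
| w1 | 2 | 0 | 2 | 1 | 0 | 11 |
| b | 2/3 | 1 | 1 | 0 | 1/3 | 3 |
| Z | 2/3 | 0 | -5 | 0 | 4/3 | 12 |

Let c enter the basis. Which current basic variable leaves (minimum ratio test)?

b

Column c entries and ratios — w1: 11/2 = 11/2; b: 3/1 = 3.
Smallest ratio is 3 in the row of b, so b leaves.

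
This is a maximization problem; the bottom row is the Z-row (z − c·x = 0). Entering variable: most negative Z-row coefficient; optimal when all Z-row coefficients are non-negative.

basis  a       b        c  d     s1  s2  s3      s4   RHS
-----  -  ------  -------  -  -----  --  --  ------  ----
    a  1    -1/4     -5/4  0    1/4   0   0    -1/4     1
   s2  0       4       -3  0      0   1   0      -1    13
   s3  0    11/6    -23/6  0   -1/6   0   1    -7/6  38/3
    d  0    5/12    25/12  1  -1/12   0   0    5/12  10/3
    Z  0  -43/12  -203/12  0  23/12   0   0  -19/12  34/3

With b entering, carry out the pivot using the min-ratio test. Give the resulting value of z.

Ratio test on column b — row 1: entry -1/4 ≤ 0; row 2: 13/4 = 13/4; row 3: (38/3)/(11/6) = 76/11; row 4: (10/3)/(5/12) = 8. Minimum is 13/4 at row 2 (s2 leaves); pivot element 4.
Pivot on row 2; the Z-row RHS becomes 34/3 − (-43/12)·(13/4) = 1103/48.

1103/48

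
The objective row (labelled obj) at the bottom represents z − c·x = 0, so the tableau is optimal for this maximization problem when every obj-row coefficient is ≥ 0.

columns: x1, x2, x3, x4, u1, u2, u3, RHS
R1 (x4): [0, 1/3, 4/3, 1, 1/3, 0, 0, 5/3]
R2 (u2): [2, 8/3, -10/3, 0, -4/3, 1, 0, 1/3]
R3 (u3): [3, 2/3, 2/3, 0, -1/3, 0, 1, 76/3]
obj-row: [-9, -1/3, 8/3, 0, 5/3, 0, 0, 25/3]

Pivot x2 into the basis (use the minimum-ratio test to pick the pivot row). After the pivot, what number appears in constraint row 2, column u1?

Ratio test on column x2 — row 1: (5/3)/(1/3) = 5; row 2: (1/3)/(8/3) = 1/8; row 3: (76/3)/(2/3) = 38. Minimum is 1/8 at row 2 (u2 leaves); pivot element 8/3.
Divide row 2 by 8/3; eliminate column x2 from the other rows.
In the new row 2, the u1 entry is the old entry divided by the pivot: (-4/3)/(8/3) = -1/2.

-1/2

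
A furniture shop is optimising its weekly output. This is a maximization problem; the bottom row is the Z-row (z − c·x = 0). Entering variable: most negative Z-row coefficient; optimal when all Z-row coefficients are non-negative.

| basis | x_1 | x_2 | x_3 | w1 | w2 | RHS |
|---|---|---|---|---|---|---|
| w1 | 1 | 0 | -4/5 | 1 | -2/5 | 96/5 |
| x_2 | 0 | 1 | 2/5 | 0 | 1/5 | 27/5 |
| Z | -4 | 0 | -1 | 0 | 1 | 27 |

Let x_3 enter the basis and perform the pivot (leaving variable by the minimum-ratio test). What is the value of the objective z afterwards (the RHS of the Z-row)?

81/2

Ratio test on column x_3 — row 1: entry -4/5 ≤ 0; row 2: (27/5)/(2/5) = 27/2. Minimum is 27/2 at row 2 (x_2 leaves); pivot element 2/5.
Pivot on row 2; the Z-row RHS becomes 27 − (-1)·(27/2) = 81/2.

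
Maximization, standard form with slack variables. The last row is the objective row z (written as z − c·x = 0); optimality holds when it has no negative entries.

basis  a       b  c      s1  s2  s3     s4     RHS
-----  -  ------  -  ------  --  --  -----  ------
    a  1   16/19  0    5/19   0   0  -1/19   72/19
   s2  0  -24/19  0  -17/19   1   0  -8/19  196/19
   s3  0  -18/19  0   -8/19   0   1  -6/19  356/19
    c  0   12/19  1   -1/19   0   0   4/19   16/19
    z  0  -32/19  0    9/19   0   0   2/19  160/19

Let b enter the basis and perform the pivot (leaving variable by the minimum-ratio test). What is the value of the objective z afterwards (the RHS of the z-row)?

Ratio test on column b — row 1: (72/19)/(16/19) = 9/2; row 2: entry -24/19 ≤ 0; row 3: entry -18/19 ≤ 0; row 4: (16/19)/(12/19) = 4/3. Minimum is 4/3 at row 4 (c leaves); pivot element 12/19.
Pivot on row 4; the z-row RHS becomes 160/19 − (-32/19)·(4/3) = 32/3.

32/3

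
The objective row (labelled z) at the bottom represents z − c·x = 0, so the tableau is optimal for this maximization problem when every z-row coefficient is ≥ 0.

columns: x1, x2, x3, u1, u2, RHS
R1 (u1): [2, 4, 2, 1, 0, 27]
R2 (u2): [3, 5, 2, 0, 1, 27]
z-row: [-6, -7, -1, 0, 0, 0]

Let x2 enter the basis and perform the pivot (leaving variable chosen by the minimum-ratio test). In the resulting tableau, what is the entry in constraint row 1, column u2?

Ratio test on column x2 — row 1: 27/4 = 27/4; row 2: 27/5 = 27/5. Minimum is 27/5 at row 2 (u2 leaves); pivot element 5.
Divide row 2 by 5; eliminate column x2 from the other rows.
Row 1 update in column u2: 0 − 4·(1/5) = -4/5.

-4/5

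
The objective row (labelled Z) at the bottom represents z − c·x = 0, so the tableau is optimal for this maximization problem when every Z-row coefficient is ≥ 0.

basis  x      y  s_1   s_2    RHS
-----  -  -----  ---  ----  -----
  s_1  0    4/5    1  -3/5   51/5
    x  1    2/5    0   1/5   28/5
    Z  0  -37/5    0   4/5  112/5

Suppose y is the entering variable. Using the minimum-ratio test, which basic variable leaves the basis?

Column y entries and ratios — s_1: (51/5)/(4/5) = 51/4; x: (28/5)/(2/5) = 14.
Smallest ratio is 51/4 in the row of s_1, so s_1 leaves.

s_1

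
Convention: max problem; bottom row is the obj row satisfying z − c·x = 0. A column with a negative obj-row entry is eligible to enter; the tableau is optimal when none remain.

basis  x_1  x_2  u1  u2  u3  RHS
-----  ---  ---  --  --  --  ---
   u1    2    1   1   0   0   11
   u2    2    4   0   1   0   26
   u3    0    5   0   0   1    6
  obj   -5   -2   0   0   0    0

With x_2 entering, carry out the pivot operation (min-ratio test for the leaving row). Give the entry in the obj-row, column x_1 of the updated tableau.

-5

Ratio test on column x_2 — row 1: 11/1 = 11; row 2: 26/4 = 13/2; row 3: 6/5 = 6/5. Minimum is 6/5 at row 3 (u3 leaves); pivot element 5.
Divide row 3 by 5; eliminate column x_2 from the other rows.
obj-row update in column x_1: -5 − (-2)·0 = -5.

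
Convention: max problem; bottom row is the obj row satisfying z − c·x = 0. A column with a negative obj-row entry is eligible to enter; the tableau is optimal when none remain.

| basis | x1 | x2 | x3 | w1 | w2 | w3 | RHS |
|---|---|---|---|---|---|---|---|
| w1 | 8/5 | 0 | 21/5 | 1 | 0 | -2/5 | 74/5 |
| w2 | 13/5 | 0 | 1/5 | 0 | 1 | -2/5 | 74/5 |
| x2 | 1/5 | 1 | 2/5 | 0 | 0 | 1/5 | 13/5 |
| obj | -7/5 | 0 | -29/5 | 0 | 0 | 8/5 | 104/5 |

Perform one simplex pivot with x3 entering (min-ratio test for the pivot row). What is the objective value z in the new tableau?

Ratio test on column x3 — row 1: (74/5)/(21/5) = 74/21; row 2: (74/5)/(1/5) = 74; row 3: (13/5)/(2/5) = 13/2. Minimum is 74/21 at row 1 (w1 leaves); pivot element 21/5.
Pivot on row 1; the obj-row RHS becomes 104/5 − (-29/5)·(74/21) = 866/21.

866/21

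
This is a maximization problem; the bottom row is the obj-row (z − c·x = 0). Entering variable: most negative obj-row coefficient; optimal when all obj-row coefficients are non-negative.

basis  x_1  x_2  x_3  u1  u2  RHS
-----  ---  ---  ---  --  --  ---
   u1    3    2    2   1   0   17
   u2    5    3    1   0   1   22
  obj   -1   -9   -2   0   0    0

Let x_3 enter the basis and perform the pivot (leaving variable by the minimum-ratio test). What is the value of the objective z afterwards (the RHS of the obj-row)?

Ratio test on column x_3 — row 1: 17/2 = 17/2; row 2: 22/1 = 22. Minimum is 17/2 at row 1 (u1 leaves); pivot element 2.
Pivot on row 1; the obj-row RHS becomes 0 − (-2)·(17/2) = 17.

17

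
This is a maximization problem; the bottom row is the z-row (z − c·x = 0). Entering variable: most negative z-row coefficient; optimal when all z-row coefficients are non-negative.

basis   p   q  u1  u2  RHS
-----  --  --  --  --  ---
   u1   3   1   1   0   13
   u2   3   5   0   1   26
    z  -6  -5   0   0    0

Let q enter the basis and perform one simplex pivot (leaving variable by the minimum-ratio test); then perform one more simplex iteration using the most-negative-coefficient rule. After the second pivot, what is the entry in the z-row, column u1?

Ratio test on column q — row 1: 13/1 = 13; row 2: 26/5 = 26/5. Minimum is 26/5 at row 2 (u2 leaves); pivot element 5.
Divide row 2 by 5; eliminate column q from the other rows.
Second iteration: most negative z-row entry is -3 in column p, so p enters.
Ratio test on column p — row 1: (39/5)/(12/5) = 13/4; row 2: (26/5)/(3/5) = 26/3. Minimum is 13/4 at row 1 (u1 leaves); pivot element 12/5.
Divide row 1 by 12/5; eliminate column p from the other rows.
After both pivots, the entry at the z-row, column u1 is 5/4.

5/4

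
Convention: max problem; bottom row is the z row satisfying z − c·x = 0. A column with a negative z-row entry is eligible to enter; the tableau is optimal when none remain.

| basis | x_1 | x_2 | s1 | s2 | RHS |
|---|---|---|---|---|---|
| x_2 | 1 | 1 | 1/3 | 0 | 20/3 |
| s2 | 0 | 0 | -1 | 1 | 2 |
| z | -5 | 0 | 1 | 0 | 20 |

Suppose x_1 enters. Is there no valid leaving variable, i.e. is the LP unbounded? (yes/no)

no

Column x_1 has positive entries in row(s) 1, so the ratio test bounds it — not unbounded.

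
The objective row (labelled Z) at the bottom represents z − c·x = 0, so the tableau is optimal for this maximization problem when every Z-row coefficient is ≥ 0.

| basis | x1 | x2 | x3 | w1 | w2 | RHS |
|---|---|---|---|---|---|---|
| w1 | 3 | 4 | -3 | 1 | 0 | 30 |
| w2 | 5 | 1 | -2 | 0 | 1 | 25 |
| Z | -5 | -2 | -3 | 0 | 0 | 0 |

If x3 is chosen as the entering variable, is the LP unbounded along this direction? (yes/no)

yes

Every constraint-row entry in column x3 is ≤ 0, so increasing x3 is unbounded.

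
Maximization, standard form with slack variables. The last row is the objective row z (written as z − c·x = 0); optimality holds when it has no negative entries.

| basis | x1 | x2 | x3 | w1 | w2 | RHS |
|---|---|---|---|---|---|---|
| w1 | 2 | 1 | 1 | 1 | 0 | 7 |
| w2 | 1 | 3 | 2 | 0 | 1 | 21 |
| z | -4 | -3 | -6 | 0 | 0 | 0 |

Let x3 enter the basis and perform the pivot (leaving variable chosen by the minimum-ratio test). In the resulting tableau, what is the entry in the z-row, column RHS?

Ratio test on column x3 — row 1: 7/1 = 7; row 2: 21/2 = 21/2. Minimum is 7 at row 1 (w1 leaves); pivot element 1.
Divide row 1 by 1; eliminate column x3 from the other rows.
z-row update in column RHS: 0 − (-6)·7 = 42.

42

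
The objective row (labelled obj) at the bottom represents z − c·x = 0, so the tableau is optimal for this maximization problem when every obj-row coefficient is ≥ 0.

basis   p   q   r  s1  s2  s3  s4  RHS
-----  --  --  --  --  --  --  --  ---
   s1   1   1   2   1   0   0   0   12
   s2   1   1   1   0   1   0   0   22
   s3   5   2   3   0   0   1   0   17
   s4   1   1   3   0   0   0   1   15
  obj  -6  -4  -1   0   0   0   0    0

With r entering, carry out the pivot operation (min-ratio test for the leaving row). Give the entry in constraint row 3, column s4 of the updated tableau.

Ratio test on column r — row 1: 12/2 = 6; row 2: 22/1 = 22; row 3: 17/3 = 17/3; row 4: 15/3 = 5. Minimum is 5 at row 4 (s4 leaves); pivot element 3.
Divide row 4 by 3; eliminate column r from the other rows.
Row 3 update in column s4: 0 − 3·(1/3) = -1.

-1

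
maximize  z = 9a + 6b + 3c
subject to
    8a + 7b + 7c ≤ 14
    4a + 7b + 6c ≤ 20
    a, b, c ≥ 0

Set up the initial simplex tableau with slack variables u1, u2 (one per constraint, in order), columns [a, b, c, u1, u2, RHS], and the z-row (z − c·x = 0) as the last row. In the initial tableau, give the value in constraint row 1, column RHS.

14

The RHS of constraint 1 is b_1 = 14.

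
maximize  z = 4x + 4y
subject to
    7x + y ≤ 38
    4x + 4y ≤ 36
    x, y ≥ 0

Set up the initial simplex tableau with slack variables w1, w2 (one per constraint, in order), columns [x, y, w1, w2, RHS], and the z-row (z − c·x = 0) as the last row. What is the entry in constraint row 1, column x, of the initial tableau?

Constraint 1 has coefficient 7 on x.

7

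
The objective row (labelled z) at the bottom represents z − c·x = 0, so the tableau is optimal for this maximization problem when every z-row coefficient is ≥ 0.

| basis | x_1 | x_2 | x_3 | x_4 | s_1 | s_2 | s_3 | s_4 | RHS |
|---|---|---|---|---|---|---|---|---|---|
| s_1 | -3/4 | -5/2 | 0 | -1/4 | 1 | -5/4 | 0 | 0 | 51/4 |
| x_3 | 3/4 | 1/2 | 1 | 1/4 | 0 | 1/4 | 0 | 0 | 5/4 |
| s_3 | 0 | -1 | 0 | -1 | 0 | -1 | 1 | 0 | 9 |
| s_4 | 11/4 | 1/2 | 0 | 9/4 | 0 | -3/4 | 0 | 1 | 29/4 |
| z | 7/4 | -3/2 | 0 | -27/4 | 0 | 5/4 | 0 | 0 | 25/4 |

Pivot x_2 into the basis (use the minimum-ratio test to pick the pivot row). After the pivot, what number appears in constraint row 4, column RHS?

6

Ratio test on column x_2 — row 1: entry -5/2 ≤ 0; row 2: (5/4)/(1/2) = 5/2; row 3: entry -1 ≤ 0; row 4: (29/4)/(1/2) = 29/2. Minimum is 5/2 at row 2 (x_3 leaves); pivot element 1/2.
Divide row 2 by 1/2; eliminate column x_2 from the other rows.
Row 4 update in column RHS: 29/4 − (1/2)·(5/2) = 6.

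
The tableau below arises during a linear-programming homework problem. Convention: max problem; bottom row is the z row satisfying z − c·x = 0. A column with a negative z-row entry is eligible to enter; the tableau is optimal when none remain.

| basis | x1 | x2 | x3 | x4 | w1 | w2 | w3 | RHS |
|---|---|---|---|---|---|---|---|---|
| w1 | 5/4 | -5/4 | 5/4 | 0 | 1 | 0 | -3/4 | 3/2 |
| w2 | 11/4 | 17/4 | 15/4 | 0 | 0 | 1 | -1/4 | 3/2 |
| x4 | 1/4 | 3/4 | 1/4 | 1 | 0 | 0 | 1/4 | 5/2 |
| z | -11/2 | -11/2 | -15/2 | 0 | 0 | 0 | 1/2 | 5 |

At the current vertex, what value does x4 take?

x4 is basic (row 3); its value is the RHS of that row, 5/2.

5/2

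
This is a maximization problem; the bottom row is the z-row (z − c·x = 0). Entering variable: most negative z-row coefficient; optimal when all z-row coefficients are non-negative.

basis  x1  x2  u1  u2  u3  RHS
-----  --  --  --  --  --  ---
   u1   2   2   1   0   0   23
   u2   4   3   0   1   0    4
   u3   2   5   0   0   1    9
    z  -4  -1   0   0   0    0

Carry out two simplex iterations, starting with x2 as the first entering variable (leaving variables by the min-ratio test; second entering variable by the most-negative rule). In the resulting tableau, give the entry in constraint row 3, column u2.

Ratio test on column x2 — row 1: 23/2 = 23/2; row 2: 4/3 = 4/3; row 3: 9/5 = 9/5. Minimum is 4/3 at row 2 (u2 leaves); pivot element 3.
Divide row 2 by 3; eliminate column x2 from the other rows.
Second iteration: most negative z-row entry is -8/3 in column x1, so x1 enters.
Ratio test on column x1 — row 1: entry -2/3 ≤ 0; row 2: (4/3)/(4/3) = 1; row 3: entry -14/3 ≤ 0. Minimum is 1 at row 2 (x2 leaves); pivot element 4/3.
Divide row 2 by 4/3; eliminate column x1 from the other rows.
After both pivots, the entry at constraint row 3, column u2 is -1/2.

-1/2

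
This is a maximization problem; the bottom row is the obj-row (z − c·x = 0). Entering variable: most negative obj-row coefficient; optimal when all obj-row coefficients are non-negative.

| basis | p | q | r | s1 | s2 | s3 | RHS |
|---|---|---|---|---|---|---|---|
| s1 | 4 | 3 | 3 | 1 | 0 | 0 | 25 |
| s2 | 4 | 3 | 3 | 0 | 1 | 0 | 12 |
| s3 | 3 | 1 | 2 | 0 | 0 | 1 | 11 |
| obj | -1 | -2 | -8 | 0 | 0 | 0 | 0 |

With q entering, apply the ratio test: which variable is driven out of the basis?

Column q entries and ratios — s1: 25/3 = 25/3; s2: 12/3 = 4; s3: 11/1 = 11.
Smallest ratio is 4 in the row of s2, so s2 leaves.

s2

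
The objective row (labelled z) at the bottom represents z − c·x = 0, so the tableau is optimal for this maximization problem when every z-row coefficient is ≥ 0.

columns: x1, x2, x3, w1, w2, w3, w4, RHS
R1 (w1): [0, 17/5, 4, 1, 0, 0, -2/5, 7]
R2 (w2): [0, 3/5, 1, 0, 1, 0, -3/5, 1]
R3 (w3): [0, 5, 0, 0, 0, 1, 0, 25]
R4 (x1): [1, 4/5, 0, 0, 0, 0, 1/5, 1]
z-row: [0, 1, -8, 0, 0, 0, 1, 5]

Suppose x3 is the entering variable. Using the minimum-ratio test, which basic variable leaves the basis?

w2

Column x3 entries and ratios — w1: 7/4 = 7/4; w2: 1/1 = 1; w3: 0 ≤ 0, skip; x1: 0 ≤ 0, skip.
Smallest ratio is 1 in the row of w2, so w2 leaves.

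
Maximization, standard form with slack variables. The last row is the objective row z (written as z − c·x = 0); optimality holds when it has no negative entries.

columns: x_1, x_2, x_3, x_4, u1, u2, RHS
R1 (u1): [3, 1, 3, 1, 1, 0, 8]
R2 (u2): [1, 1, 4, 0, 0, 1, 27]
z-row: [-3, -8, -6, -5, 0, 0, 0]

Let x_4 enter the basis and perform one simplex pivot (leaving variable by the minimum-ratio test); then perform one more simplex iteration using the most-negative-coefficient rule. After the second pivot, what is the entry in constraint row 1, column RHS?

Ratio test on column x_4 — row 1: 8/1 = 8; row 2: entry 0 ≤ 0. Minimum is 8 at row 1 (u1 leaves); pivot element 1.
Divide row 1 by 1; eliminate column x_4 from the other rows.
Second iteration: most negative z-row entry is -3 in column x_2, so x_2 enters.
Ratio test on column x_2 — row 1: 8/1 = 8; row 2: 27/1 = 27. Minimum is 8 at row 1 (x_4 leaves); pivot element 1.
Divide row 1 by 1; eliminate column x_2 from the other rows.
After both pivots, the entry at constraint row 1, column RHS is 8.

8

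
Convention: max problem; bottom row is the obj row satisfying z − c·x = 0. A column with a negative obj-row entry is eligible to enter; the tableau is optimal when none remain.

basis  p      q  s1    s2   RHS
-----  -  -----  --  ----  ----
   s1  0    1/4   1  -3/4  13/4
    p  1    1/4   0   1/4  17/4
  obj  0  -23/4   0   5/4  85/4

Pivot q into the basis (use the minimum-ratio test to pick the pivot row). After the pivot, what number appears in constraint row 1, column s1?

Ratio test on column q — row 1: (13/4)/(1/4) = 13; row 2: (17/4)/(1/4) = 17. Minimum is 13 at row 1 (s1 leaves); pivot element 1/4.
Divide row 1 by 1/4; eliminate column q from the other rows.
In the new row 1, the s1 entry is the old entry divided by the pivot: 1/(1/4) = 4.

4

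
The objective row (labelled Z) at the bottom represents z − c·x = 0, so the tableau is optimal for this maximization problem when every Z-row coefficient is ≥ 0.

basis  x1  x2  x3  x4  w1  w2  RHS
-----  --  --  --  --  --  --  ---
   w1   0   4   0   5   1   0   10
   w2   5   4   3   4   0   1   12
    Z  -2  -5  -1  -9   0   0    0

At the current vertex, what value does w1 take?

w1 is basic (row 1); its value is the RHS of that row, 10.

10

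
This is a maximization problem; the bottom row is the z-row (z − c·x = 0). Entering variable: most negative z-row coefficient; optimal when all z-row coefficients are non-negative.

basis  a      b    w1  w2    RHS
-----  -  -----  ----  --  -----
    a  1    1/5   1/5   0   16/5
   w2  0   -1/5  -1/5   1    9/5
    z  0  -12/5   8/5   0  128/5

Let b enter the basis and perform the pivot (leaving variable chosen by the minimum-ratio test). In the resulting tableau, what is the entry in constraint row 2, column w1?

Ratio test on column b — row 1: (16/5)/(1/5) = 16; row 2: entry -1/5 ≤ 0. Minimum is 16 at row 1 (a leaves); pivot element 1/5.
Divide row 1 by 1/5; eliminate column b from the other rows.
Row 2 update in column w1: -1/5 − (-1/5)·1 = 0.

0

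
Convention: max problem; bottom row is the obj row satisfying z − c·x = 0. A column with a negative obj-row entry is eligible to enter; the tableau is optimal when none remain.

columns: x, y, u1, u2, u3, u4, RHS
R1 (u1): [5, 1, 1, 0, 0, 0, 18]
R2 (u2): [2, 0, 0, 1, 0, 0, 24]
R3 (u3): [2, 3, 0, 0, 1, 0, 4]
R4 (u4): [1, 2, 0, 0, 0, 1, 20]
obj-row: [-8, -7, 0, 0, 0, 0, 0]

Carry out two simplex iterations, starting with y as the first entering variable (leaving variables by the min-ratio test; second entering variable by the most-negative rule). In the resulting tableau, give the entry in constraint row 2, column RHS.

20

Ratio test on column y — row 1: 18/1 = 18; row 2: entry 0 ≤ 0; row 3: 4/3 = 4/3; row 4: 20/2 = 10. Minimum is 4/3 at row 3 (u3 leaves); pivot element 3.
Divide row 3 by 3; eliminate column y from the other rows.
Second iteration: most negative obj-row entry is -10/3 in column x, so x enters.
Ratio test on column x — row 1: (50/3)/(13/3) = 50/13; row 2: 24/2 = 12; row 3: (4/3)/(2/3) = 2; row 4: entry -1/3 ≤ 0. Minimum is 2 at row 3 (y leaves); pivot element 2/3.
Divide row 3 by 2/3; eliminate column x from the other rows.
After both pivots, the entry at constraint row 2, column RHS is 20.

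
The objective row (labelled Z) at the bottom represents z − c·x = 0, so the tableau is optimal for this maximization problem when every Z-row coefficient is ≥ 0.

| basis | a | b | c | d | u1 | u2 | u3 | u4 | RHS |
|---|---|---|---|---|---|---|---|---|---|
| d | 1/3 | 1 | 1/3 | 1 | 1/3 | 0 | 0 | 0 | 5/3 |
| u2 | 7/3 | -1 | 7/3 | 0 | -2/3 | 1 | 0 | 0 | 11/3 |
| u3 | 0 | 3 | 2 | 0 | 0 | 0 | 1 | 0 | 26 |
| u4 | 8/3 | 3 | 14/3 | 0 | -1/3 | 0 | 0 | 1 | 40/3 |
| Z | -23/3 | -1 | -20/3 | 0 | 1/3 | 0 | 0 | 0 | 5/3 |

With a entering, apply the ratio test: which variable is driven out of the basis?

Column a entries and ratios — d: (5/3)/(1/3) = 5; u2: (11/3)/(7/3) = 11/7; u3: 0 ≤ 0, skip; u4: (40/3)/(8/3) = 5.
Smallest ratio is 11/7 in the row of u2, so u2 leaves.

u2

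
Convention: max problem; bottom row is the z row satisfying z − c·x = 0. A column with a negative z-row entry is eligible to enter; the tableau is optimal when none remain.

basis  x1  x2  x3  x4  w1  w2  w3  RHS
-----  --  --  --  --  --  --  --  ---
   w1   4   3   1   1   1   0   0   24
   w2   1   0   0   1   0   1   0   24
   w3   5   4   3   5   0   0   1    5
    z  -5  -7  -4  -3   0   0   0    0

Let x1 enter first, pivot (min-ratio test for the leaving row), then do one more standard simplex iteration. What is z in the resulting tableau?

35/4

Ratio test on column x1 — row 1: 24/4 = 6; row 2: 24/1 = 24; row 3: 5/5 = 1. Minimum is 1 at row 3 (w3 leaves); pivot element 5.
Pivot on row 3; the z-row RHS becomes 0 − (-5)·1 = 5.
Next entering variable (most negative z-row entry -3): x2.
Ratio test on column x2 — row 1: entry -1/5 ≤ 0; row 2: entry -4/5 ≤ 0; row 3: 1/(4/5) = 5/4. Minimum is 5/4 at row 3 (x1 leaves); pivot element 4/5.
After the second pivot the z-row RHS is 5 − (-3)·(5/4) = 35/4.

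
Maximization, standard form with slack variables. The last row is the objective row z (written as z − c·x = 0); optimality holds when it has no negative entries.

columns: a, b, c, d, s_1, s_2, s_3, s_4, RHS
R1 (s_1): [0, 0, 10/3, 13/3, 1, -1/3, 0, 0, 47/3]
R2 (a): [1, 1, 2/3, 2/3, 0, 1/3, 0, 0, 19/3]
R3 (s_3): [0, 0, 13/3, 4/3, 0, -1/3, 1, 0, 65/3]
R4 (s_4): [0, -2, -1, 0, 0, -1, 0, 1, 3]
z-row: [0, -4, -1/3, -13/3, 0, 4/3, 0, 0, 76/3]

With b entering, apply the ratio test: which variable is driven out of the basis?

a

Column b entries and ratios — s_1: 0 ≤ 0, skip; a: (19/3)/1 = 19/3; s_3: 0 ≤ 0, skip; s_4: -2 ≤ 0, skip.
Smallest ratio is 19/3 in the row of a, so a leaves.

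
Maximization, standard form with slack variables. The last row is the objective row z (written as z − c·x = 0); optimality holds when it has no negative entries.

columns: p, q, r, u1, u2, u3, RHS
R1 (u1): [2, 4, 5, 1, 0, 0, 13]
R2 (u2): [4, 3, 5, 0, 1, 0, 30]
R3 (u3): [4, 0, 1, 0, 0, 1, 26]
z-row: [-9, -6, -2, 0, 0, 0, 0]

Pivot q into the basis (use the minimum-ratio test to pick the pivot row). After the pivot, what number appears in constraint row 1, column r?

5/4

Ratio test on column q — row 1: 13/4 = 13/4; row 2: 30/3 = 10; row 3: entry 0 ≤ 0. Minimum is 13/4 at row 1 (u1 leaves); pivot element 4.
Divide row 1 by 4; eliminate column q from the other rows.
In the new row 1, the r entry is the old entry divided by the pivot: 5/4 = 5/4.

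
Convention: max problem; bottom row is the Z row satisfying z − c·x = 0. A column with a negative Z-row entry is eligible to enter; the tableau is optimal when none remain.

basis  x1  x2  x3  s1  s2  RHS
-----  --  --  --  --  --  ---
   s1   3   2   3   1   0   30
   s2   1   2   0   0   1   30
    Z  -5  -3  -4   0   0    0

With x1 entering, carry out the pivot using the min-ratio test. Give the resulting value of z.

50

Ratio test on column x1 — row 1: 30/3 = 10; row 2: 30/1 = 30. Minimum is 10 at row 1 (s1 leaves); pivot element 3.
Pivot on row 1; the Z-row RHS becomes 0 − (-5)·10 = 50.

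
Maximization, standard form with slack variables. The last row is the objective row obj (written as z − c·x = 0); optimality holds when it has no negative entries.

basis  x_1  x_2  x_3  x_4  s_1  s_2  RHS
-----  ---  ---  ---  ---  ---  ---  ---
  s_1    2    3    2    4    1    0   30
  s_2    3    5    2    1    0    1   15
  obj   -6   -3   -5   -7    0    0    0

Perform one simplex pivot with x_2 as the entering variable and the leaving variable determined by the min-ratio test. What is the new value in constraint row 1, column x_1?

Ratio test on column x_2 — row 1: 30/3 = 10; row 2: 15/5 = 3. Minimum is 3 at row 2 (s_2 leaves); pivot element 5.
Divide row 2 by 5; eliminate column x_2 from the other rows.
Row 1 update in column x_1: 2 − 3·(3/5) = 1/5.

1/5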